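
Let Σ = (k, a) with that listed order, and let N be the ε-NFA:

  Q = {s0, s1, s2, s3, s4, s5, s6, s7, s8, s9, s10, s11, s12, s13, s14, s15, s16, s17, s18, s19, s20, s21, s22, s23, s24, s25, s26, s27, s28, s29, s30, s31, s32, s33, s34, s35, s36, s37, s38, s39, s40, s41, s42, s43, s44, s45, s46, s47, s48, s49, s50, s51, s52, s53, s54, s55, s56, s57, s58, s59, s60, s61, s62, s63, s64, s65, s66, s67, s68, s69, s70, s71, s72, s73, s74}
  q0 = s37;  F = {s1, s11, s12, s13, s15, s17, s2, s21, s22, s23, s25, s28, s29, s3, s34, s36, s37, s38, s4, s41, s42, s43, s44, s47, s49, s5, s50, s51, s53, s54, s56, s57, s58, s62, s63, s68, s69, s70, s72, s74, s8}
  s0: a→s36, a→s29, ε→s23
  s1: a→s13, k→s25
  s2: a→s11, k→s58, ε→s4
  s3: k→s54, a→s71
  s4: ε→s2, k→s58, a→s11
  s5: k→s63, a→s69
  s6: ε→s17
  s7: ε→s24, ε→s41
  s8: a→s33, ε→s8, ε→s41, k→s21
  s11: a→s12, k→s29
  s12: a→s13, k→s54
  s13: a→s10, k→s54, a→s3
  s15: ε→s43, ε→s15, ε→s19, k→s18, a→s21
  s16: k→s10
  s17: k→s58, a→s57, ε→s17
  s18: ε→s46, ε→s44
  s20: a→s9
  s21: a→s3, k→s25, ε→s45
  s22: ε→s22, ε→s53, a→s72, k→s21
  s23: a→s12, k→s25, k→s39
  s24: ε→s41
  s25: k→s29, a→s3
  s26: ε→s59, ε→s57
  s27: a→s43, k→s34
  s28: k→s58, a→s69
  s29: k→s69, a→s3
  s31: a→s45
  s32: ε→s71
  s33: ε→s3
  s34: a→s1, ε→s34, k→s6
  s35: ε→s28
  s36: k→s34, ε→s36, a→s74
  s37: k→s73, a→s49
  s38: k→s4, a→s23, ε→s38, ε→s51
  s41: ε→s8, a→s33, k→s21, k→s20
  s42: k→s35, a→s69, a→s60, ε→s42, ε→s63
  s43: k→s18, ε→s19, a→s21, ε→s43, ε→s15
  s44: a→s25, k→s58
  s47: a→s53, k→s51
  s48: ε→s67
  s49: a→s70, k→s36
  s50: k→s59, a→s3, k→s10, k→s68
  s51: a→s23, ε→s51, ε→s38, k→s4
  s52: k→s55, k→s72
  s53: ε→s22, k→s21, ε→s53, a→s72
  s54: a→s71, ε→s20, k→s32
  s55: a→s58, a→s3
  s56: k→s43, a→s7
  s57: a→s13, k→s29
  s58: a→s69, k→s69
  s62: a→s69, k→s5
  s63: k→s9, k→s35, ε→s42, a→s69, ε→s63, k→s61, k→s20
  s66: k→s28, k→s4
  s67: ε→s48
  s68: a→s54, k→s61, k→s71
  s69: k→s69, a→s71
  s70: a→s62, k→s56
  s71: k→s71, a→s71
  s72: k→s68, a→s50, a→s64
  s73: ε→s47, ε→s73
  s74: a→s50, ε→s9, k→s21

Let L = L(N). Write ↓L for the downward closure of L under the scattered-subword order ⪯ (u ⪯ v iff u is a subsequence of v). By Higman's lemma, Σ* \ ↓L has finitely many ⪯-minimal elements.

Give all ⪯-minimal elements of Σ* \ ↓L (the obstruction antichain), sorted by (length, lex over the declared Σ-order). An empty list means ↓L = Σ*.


A = [kakaa, kaakk, aaaaa, kkkkka, kkkkaa, kkaaka].

|Q|=75, |F|=41, |δ|=153 (45 ε).
min D↑ (36 st, q0=0, F={31}): 0:k→1,a→2 1:k→3,a→4 2:k→5,a→6 3:k→7,a→8 4:k→9,a→10 5:k→11,a→12 6:k→13,a→14 7:k→15,a→16 8:k→17,a→18 9:k→17,a→19 10:k→20,a→21 11:k→22,a→23 12:k→9,a→21 13:k→24,a→25 14:k→26,a→27 15:k→27,a→27 16:k→28,a→18 17:k→28,a→19 18:k→29,a→30 19:k→29,a→31 20:k→31,a→29 21:k→20,a→19 22:k→15,a→32 23:k→17,a→30 24:k→33,a→9 25:k→9,a→19 26:k→34,a→27 27:k→27,a→31 28:k→27,a→19 29:k→31,a→31 30:k→29,a→19 31:k→31,a→31 32:k→28,a→30 33:k→15,a→17 34:k→35,a→27 35:k→15,a→27 [Hopcroft].
'kakaa': N↓-sim [61, 57, 34, 16, 6, 2] end={s71,s9} rej; 5/5 single-dels accept.
'kaakk': run [61, 57, 34, 16, 9, 3] end={s32,s61,s71} — reject; 5/5 single-dels accept.
'aaaaa': |S_i|=[61, 54, 44, 31, 10, 2] end={s71,s9} — reject; 5/5 deletions ∈↓L.
'kkkkka': |S_i|=[61, 57, 41, 26, 9, 6, 2] end={s71,s9} ∉↓L; 6/6 single-dels accept.
'kkkkaa': run [61, 57, 41, 26, 9, 7, 2] end={s71,s9} ∉↓L; 6/6 single-dels accept.
'kkaaka': run [61, 57, 41, 20, 9, 5, 2] end={s71,s9} ∉↓L; 6/6 del acc.
6 words, ⪯-incomp.


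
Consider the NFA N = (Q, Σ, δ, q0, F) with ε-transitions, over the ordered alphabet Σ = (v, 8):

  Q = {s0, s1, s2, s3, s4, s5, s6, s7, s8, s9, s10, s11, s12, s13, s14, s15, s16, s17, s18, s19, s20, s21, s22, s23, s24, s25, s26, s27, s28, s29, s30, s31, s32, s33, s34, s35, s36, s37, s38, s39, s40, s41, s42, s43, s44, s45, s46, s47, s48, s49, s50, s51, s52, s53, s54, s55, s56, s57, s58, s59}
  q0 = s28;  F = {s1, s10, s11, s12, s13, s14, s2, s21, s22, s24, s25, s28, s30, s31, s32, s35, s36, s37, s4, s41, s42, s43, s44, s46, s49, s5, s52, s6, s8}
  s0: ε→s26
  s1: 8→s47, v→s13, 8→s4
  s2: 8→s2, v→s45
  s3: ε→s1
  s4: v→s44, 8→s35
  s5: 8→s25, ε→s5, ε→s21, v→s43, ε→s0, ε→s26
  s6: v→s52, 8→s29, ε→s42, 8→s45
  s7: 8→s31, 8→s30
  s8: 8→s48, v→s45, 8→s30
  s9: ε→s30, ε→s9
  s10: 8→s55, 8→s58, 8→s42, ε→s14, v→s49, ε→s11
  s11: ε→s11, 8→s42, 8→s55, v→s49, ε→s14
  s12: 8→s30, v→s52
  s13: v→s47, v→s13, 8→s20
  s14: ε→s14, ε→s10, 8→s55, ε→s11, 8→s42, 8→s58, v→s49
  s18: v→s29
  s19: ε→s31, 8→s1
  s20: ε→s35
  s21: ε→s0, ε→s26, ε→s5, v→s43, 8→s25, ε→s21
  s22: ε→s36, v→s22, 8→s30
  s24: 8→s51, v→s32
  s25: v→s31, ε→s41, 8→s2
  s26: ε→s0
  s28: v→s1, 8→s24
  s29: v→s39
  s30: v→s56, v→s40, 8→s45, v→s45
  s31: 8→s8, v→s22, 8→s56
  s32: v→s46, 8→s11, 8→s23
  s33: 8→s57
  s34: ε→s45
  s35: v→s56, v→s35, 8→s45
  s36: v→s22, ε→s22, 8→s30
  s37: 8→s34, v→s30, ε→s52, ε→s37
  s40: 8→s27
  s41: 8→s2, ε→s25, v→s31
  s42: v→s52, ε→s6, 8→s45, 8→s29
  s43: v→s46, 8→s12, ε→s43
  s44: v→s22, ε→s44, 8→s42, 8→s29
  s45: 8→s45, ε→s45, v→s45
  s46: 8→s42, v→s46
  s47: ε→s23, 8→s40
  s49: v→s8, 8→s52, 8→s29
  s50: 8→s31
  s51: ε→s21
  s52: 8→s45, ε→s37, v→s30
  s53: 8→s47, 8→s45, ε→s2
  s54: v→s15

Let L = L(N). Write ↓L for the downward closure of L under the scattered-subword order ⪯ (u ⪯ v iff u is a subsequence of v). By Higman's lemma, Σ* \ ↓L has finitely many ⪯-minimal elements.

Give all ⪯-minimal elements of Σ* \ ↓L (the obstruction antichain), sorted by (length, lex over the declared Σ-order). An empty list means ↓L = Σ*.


A = [vv88, v888, 8888v, v8vv8v, 8v8vvv, 88v8v8].

|Q|=60, |F|=29, |δ|=127 (38 ε).
min D↑ (23 st, q0=0, F={13}): 0:v→1,8→2 1:v→3,8→4 2:v→5,8→6 3:v→3,8→7 4:v→8,8→7 5:v→9,8→10 6:v→11,8→12 7:v→7,8→13 8:v→14,8→15 9:v→9,8→15 10:v→16,8→15 11:v→9,8→17 12:v→18,8→19 13:v→13,8→13 14:v→14,8→20 15:v→21,8→13 16:v→22,8→21 17:v→21,8→20 18:v→14,8→22 19:v→13,8→19 20:v→13,8→13 21:v→20,8→13 22:v→13,8→20 [Hopcroft].
'vv88': run [45, 35, 24, 15, 5] end={s27,s29,s34,s39,s45} ∉↓L; 4/4 del acc.
'v888': run [45, 35, 29, 16, 5] end={s27,s29,s34,s39,s45} rej; 4/4 single-dels accept.
'8888v': run [45, 42, 36, 23, 11, 5] end={s27,s39,s40,s45,s56} — reject; 5/5 single-dels accept.
'v8vv8v': N↓-sim [45, 35, 29, 19, 14, 7, 4] end={s27,s40,s45,s56} — reject; 6/6 single-dels accept.
'8v8vvv': |S_i|=[45, 42, 30, 22, 13, 8, 4] end={s27,s40,s45,s56} — reject; 6/6 deletions ∈↓L.
'88v8v8': |S_i|=[45, 42, 36, 22, 15, 9, 3] end={s27,s34,s45} ∉↓L; 6/6 deletions ∈↓L.
6 minimals (antichain).


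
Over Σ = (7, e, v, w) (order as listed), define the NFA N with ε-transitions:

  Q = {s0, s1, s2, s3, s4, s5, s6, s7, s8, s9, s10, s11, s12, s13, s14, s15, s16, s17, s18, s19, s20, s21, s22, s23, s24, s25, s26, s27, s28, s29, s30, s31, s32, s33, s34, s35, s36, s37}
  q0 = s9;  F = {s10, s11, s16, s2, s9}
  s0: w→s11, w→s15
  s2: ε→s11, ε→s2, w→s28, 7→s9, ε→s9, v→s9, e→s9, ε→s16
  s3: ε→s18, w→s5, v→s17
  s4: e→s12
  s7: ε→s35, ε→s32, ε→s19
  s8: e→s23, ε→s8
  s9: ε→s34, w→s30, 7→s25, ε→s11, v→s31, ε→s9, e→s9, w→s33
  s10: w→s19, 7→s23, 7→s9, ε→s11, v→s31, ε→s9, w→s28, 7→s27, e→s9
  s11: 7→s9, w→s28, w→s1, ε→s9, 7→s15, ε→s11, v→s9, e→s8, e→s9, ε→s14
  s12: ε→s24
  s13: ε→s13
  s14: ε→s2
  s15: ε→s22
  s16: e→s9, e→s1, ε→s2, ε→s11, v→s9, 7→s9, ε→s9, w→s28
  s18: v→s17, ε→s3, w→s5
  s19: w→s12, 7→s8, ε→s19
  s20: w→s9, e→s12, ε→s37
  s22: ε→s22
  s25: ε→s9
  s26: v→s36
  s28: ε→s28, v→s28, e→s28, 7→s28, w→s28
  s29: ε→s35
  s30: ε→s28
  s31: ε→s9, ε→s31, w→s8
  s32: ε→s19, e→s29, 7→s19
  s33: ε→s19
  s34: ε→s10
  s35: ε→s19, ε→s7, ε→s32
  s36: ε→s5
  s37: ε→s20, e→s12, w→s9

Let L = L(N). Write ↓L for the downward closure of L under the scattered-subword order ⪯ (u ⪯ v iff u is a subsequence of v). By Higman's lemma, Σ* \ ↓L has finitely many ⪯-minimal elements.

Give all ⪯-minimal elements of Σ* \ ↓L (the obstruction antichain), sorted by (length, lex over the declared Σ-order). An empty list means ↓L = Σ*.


Antichain: [w].

|Q|=38, |F|=5, |δ|=92 (42 ε).
min D↑ (2 st, q0=0, F={1}): 0:7→0,e→0,v→0,w→1 1:7→1,e→1,v→1,w→1.
'w': |S_i|=[21, 9] end={s1,s12,s19,s23,s24,s28,s30,s33,s8} ∉↓L; 1/1 del acc.
1 minimals (antichain).


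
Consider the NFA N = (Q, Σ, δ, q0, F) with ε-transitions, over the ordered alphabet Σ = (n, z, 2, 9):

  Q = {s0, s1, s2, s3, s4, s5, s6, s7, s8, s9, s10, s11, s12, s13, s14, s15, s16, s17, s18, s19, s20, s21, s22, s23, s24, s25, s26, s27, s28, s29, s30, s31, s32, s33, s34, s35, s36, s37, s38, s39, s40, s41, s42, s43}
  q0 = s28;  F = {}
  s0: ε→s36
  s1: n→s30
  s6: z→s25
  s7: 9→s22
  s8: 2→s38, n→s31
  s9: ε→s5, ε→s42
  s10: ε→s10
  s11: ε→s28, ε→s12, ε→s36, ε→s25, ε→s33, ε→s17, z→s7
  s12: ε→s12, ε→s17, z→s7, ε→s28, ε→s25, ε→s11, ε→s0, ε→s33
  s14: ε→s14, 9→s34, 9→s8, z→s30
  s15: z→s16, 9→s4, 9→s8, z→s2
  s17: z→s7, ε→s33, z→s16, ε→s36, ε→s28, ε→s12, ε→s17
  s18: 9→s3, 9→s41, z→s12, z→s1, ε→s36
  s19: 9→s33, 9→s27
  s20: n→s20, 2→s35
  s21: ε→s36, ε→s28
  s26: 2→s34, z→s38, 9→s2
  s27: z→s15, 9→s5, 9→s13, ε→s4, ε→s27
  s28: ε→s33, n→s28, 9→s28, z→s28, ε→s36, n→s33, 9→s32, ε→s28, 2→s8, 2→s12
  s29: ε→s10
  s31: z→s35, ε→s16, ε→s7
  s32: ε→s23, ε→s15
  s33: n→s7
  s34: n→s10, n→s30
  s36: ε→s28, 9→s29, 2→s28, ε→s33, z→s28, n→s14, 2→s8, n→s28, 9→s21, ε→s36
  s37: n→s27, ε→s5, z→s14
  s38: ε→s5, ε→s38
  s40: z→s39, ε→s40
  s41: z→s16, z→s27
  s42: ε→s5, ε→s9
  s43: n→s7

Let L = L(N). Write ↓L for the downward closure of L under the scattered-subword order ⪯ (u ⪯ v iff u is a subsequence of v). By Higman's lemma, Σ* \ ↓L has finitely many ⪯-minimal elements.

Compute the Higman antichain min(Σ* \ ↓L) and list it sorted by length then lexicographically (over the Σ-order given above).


min(Σ*\↓L) = [ε].

|Q|=44, |F|=0, |δ|=99 (45 ε).
min D↑ (1 st, q0=0, F={0}): 0:n→0,z→0,2→0,9→0 (ε-aug+det+¬).
ε ∈ L(D↑) ⇒ ↓L = ∅.


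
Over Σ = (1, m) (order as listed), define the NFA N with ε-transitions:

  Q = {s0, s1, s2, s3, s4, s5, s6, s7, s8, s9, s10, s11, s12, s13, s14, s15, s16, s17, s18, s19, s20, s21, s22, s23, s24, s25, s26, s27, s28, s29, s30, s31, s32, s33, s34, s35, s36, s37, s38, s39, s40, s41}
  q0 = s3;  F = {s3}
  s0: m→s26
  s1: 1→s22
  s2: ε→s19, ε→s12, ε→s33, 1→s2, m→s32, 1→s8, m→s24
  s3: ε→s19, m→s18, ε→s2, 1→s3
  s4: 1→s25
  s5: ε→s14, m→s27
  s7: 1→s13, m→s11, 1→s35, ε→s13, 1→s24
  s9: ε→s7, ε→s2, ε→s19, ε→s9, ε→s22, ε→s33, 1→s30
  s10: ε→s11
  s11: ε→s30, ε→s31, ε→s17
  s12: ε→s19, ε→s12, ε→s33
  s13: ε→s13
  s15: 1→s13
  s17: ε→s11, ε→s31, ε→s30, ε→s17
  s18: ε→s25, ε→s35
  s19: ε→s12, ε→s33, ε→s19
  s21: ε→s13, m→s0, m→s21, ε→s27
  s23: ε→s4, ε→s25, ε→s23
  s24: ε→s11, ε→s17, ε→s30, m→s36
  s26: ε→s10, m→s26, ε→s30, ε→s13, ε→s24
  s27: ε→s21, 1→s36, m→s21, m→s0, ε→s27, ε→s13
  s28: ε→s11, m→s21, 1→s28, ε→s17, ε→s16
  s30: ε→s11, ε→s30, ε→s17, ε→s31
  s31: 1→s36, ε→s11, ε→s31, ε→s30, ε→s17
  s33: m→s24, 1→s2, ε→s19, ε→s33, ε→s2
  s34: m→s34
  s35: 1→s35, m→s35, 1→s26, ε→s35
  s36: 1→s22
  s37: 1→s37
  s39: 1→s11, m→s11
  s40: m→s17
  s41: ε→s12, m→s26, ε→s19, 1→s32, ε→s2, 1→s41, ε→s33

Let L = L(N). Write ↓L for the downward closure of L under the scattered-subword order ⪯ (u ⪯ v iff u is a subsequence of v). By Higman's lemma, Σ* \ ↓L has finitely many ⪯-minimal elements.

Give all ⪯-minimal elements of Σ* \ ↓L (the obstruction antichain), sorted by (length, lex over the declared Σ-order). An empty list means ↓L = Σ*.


A = [m].

|Q|=42, |F|=1, |δ|=104 (64 ε).
min D↑ (2 st, q0=0, F={1}): 0:1→0,m→1 1:1→1,m→1 (ε-aug+det+¬).
'm': |S_i|=[20, 14] end={s10,s11,s13,s17,s18,s22,s24,s25,s26,s30,s31,s32,…} ∉↓L; 1/1 del acc.
1 words, ⪯-incomp.


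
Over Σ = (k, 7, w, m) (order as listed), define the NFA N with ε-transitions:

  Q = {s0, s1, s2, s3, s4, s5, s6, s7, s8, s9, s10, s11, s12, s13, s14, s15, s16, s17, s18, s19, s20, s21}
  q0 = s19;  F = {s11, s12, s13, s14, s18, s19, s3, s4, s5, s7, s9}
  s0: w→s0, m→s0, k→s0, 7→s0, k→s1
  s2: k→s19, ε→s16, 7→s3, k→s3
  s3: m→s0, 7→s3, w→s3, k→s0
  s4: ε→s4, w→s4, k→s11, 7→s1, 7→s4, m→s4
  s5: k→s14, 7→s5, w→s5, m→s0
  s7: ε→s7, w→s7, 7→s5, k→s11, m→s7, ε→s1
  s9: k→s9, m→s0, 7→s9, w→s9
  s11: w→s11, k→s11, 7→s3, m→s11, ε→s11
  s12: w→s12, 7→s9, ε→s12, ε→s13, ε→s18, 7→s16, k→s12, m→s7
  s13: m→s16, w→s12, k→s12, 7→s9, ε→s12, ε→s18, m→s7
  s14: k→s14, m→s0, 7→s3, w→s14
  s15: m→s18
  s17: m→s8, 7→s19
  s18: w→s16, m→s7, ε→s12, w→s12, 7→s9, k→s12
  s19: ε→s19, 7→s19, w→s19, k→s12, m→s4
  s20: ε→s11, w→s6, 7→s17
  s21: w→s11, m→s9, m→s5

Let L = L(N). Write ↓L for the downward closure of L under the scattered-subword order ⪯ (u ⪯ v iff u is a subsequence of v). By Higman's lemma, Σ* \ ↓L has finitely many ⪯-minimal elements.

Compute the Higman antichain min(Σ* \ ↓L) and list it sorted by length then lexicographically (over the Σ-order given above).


|Q|=22, |F|=11, |δ|=77 (13 ε).
min D↑ (10 st, q0=0, F={6}): 0:k→1,7→0,w→0,m→2 1:k→1,7→3,w→1,m→4 2:k→5,7→2,w→2,m→2 3:k→3,7→3,w→3,m→6 4:k→5,7→7,w→4,m→4 5:k→5,7→8,w→5,m→5 6:k→6,7→6,w→6,m→6 7:k→9,7→7,w→7,m→6 8:k→6,7→8,w→8,m→6 9:k→9,7→8,w→9,m→6 (ε-aug+det+¬).
'k7m': run [14, 12, 7, 2] end={s0,s1} — reject; 3/3 del acc.
'mk7k': run [14, 9, 5, 3, 2] end={s0,s1} rej; 4/4 single-dels accept.
2 obstructions.

min(Σ*\↓L) = [k7m, mk7k].


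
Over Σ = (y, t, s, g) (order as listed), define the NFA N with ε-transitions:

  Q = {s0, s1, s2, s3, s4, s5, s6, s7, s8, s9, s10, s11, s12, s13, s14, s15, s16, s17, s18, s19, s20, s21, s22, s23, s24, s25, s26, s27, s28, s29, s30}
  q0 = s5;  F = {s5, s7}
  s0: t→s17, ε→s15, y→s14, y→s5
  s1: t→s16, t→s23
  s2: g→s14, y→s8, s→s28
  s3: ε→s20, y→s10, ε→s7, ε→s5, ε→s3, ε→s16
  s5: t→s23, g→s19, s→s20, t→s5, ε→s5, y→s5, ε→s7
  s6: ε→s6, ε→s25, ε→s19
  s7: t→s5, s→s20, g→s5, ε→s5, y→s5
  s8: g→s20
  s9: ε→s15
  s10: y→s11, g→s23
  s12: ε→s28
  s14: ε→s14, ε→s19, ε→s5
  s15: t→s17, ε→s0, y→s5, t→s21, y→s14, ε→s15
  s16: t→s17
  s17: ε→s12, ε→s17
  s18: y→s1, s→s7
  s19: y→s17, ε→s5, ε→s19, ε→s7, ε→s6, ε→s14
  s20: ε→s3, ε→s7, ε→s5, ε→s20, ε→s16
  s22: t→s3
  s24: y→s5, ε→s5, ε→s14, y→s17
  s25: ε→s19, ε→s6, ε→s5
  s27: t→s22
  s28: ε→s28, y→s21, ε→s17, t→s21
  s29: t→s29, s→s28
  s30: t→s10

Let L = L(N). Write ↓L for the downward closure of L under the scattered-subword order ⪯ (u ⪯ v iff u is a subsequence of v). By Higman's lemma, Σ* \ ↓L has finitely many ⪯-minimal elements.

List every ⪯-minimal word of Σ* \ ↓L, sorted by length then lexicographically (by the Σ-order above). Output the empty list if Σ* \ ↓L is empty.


A = [].

|Q|=31, |F|=2, |δ|=76 (38 ε).
min D↑ (1 st, q0=0, F={}): 0:y→0,t→0,s→0,g→0 (ε-aug+det+¬).
L(D↑) = ∅; no obstructions.


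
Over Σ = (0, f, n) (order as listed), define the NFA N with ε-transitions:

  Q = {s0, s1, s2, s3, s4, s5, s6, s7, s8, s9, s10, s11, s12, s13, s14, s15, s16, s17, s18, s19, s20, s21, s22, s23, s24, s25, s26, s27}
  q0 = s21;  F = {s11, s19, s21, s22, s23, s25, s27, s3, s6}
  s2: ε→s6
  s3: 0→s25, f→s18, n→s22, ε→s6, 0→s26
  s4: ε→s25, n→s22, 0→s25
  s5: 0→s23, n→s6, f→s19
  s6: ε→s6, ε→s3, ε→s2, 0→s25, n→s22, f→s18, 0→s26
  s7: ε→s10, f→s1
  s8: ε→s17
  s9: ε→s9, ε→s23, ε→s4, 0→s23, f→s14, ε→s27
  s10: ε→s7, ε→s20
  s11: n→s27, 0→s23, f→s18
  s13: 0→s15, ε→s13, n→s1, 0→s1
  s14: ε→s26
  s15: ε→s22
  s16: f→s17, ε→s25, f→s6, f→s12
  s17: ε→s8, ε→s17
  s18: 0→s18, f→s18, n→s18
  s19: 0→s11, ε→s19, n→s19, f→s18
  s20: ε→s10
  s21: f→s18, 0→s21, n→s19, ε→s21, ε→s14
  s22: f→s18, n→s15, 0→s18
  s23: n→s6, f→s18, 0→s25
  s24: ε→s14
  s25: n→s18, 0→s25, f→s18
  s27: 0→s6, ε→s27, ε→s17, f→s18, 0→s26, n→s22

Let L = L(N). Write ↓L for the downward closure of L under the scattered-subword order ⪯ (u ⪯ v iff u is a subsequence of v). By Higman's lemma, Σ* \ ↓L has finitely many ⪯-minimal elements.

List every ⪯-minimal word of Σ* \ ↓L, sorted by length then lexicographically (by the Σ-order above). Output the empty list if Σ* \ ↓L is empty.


min(Σ*\↓L) = [f, n000n, n0nn0].

|Q|=28, |F|=9, |δ|=74 (27 ε).
min D↑ (9 st, q0=0, F={1}): 0:0→0,f→1,n→2 1:0→1,f→1,n→1 2:0→3,f→1,n→2 3:0→4,f→1,n→5 4:0→6,f→1,n→7 5:0→7,f→1,n→8 6:0→6,f→1,n→1 7:0→6,f→1,n→8 8:0→1,f→1,n→8 (ε-aug+det+¬).
'f': run [16, 1] end={s18} — reject; 1/1 single-dels accept.
'n000n': run [16, 14, 13, 9, 3, 1] end={s18} rej; 5/5 del acc.
'n0nn0': run [16, 14, 13, 11, 3, 1] end={s18} rej; 5/5 deletions ∈↓L.
3 minimals (antichain).


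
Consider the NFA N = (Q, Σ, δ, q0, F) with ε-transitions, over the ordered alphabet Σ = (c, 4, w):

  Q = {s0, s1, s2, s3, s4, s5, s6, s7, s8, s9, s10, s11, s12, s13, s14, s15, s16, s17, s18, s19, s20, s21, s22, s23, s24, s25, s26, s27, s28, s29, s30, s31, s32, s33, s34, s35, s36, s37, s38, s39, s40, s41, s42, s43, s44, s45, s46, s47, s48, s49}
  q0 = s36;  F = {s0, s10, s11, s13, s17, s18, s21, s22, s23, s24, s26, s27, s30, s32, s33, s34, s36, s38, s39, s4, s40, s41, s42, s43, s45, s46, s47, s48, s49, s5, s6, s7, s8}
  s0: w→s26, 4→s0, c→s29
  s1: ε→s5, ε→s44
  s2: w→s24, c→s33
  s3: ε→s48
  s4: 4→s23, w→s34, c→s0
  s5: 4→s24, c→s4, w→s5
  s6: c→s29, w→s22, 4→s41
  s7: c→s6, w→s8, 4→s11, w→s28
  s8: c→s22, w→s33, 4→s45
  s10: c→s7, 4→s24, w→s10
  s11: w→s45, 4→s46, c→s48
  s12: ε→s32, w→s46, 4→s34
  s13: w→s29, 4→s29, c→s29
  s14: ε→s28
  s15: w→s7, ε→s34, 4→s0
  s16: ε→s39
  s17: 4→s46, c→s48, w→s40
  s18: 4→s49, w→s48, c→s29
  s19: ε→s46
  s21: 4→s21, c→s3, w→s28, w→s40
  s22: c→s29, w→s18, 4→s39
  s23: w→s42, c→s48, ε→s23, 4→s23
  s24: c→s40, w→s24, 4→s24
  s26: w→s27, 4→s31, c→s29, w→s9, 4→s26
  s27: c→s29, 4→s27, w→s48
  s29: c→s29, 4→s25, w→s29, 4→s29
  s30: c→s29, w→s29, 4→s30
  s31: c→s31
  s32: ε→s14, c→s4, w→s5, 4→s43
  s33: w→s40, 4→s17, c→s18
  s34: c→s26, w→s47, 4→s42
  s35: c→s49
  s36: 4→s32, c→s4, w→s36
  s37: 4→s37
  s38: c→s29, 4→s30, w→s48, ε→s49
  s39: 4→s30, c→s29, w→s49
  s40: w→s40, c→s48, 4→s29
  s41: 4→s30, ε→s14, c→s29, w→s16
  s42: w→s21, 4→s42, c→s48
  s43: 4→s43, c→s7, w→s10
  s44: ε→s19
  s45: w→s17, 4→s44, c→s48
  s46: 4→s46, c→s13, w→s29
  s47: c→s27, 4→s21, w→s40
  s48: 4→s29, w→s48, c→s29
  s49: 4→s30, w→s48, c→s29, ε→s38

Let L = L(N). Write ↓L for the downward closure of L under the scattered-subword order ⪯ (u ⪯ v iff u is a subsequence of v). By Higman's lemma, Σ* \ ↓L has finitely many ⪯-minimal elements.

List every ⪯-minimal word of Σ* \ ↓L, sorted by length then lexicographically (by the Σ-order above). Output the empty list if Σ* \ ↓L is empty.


A = [ccc, c4c4, cwww4, 4w4c4, 44c44w].

|Q|=50, |F|=33, |δ|=130 (14 ε).
min D↑ (33 st, q0=0, F={8}): 0:c→1,4→2,w→0 1:c→3,4→4,w→5 2:c→1,4→6,w→7 3:c→8,4→3,w→9 4:c→10,4→4,w→11 5:c→9,4→11,w→12 6:c→13,4→6,w→14 7:c→1,4→15,w→7 8:c→8,4→8,w→8 9:c→8,4→9,w→16 10:c→8,4→8,w→10 11:c→10,4→11,w→17 12:c→16,4→17,w→18 13:c→19,4→20,w→21 14:c→13,4→15,w→14 15:c→18,4→15,w→15 16:c→8,4→16,w→10 17:c→10,4→17,w→18 18:c→10,4→8,w→18 19:c→8,4→22,w→23 20:c→10,4→24,w→25 21:c→23,4→25,w→26 22:c→8,4→27,w→28 23:c→8,4→28,w→29 24:c→30,4→24,w→8 25:c→10,4→24,w→31 26:c→29,4→31,w→18 27:c→8,4→27,w→8 28:c→8,4→27,w→32 29:c→8,4→32,w→10 30:c→8,4→8,w→8 31:c→10,4→24,w→18 32:c→8,4→27,w→10 [Hopcroft].
'ccc': run [43, 37, 21, 3] end={s25,s29,s31} ∉↓L; 3/3 single-dels accept.
'c4c4': |S_i|=[43, 37, 28, 6, 2] end={s25,s29} rej; 4/4 del acc.
'cwww4': run [43, 37, 29, 18, 5, 2] end={s25,s29} — reject; 5/5 single-dels accept.
'4w4c4': |S_i|=[43, 42, 40, 29, 7, 2] end={s25,s29} ∉↓L; 5/5 single-dels accept.
'44c44w': run [43, 42, 37, 27, 19, 7, 2] end={s25,s29} — reject; 6/6 deletions ∈↓L.
5 obstructions.


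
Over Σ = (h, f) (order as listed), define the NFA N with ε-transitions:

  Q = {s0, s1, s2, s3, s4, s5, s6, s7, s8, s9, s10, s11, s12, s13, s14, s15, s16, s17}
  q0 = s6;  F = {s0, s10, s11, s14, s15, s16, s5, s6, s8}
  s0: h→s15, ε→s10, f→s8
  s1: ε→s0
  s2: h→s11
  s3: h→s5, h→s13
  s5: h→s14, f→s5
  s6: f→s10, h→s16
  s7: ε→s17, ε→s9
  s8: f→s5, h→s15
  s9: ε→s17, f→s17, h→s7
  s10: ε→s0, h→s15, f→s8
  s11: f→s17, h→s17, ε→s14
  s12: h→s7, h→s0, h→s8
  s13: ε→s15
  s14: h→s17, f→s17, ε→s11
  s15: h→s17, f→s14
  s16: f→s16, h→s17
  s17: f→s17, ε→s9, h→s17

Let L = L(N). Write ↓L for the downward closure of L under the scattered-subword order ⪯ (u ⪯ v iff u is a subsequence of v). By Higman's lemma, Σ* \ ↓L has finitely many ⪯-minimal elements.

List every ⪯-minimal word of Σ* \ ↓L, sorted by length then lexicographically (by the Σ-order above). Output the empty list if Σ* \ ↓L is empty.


|Q|=18, |F|=9, |δ|=38 (10 ε).
min D↑ (8 st, q0=0, F={3}): 0:h→1,f→2 1:h→3,f→1 2:h→4,f→5 3:h→3,f→3 4:h→3,f→6 5:h→4,f→7 6:h→3,f→3 7:h→6,f→7 (ε-aug+det+¬).
'hh': N↓-sim [12, 7, 3] end={s17,s7,s9} — reject; 2/2 del acc.
'fhff': N↓-sim [12, 11, 6, 5, 3] end={s17,s7,s9} — reject; 4/4 del acc.
'fffhf': N↓-sim [12, 11, 9, 7, 5, 3] end={s17,s7,s9} ∉↓L; 5/5 del acc.
3 obstructions.

A = [hh, fhff, fffhf].


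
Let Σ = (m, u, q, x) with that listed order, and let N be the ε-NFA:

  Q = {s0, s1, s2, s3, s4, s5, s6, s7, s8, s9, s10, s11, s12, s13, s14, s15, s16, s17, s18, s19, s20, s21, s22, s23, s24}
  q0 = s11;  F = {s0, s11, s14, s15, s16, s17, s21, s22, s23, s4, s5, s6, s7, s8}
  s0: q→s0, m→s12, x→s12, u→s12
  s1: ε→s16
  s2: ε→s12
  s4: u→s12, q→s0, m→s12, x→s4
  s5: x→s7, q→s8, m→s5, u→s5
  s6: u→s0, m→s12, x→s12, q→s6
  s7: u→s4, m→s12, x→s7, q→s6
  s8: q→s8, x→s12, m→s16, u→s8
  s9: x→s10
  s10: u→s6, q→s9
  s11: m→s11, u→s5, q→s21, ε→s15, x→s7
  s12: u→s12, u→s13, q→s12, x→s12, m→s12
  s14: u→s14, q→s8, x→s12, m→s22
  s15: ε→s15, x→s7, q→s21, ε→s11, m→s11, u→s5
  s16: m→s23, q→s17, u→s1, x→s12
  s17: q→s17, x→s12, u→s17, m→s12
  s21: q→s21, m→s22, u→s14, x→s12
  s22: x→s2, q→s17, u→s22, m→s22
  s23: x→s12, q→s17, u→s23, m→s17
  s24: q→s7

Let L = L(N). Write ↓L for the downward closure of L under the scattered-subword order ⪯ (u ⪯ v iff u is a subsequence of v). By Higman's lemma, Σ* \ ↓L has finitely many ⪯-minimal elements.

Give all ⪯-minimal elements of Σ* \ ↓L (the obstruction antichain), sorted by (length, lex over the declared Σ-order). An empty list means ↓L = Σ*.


|Q|=25, |F|=14, |δ|=70 (5 ε).
min D↑ (14 st, q0=0, F={7}): 0:m→0,u→1,q→2,x→3 1:m→1,u→1,q→4,x→3 2:m→5,u→6,q→2,x→7 3:m→7,u→8,q→9,x→3 4:m→10,u→4,q→4,x→7 5:m→5,u→5,q→11,x→7 6:m→5,u→6,q→4,x→7 7:m→7,u→7,q→7,x→7 8:m→7,u→7,q→12,x→8 9:m→7,u→12,q→9,x→7 10:m→13,u→10,q→11,x→7 11:m→7,u→11,q→11,x→7 12:m→7,u→7,q→12,x→7 13:m→11,u→13,q→11,x→7 (ε-aug+det+¬).
'qx': run [18, 13, 3] end={s12,s13,s2} rej; 2/2 del acc.
'xm': N↓-sim [18, 7, 2] end={s12,s13} — reject; 2/2 del acc.
'xuu': run [18, 7, 4, 2] end={s12,s13} — reject; 3/3 del acc.
'qmqm': run [18, 13, 8, 3, 2] end={s12,s13} — reject; 4/4 deletions ∈↓L.
'uqmmmm': N↓-sim [18, 15, 9, 6, 4, 3, 2] end={s12,s13} — reject; 6/6 deletions ∈↓L.
5 obstructions.

A = [qx, xm, xuu, qmqm, uqmmmm].


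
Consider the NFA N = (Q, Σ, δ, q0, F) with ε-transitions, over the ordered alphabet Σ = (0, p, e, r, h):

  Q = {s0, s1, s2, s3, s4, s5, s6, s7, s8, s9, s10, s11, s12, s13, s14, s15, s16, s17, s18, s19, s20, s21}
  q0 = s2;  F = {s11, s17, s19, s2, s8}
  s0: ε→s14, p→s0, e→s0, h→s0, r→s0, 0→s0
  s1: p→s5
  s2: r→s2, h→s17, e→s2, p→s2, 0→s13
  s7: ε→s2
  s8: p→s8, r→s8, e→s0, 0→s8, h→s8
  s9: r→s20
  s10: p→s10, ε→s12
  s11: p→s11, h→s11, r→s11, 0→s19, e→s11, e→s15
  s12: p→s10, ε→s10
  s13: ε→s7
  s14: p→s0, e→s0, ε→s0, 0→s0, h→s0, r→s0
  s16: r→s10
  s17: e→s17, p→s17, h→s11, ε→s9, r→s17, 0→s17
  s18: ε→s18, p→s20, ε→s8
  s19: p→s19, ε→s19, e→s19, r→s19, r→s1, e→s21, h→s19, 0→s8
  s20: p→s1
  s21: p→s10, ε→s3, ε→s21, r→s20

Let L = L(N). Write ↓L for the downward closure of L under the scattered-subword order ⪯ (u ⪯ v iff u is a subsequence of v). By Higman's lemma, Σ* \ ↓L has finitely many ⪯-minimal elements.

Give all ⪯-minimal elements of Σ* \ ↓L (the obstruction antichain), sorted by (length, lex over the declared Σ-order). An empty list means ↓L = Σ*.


Antichain: [hh00e].

|Q|=22, |F|=5, |δ|=59 (12 ε).
min D↑ (6 st, q0=0, F={5}): 0:0→0,p→0,e→0,r→0,h→1 1:0→1,p→1,e→1,r→1,h→2 2:0→3,p→2,e→2,r→2,h→2 3:0→4,p→3,e→3,r→3,h→3 4:0→4,p→4,e→5,r→4,h→4 5:0→5,p→5,e→5,r→5,h→5 [Hopcroft].
'hh00e': |S_i|=[18, 15, 13, 11, 3, 2] end={s0,s14} rej; 5/5 single-dels accept.
1 obstructions.


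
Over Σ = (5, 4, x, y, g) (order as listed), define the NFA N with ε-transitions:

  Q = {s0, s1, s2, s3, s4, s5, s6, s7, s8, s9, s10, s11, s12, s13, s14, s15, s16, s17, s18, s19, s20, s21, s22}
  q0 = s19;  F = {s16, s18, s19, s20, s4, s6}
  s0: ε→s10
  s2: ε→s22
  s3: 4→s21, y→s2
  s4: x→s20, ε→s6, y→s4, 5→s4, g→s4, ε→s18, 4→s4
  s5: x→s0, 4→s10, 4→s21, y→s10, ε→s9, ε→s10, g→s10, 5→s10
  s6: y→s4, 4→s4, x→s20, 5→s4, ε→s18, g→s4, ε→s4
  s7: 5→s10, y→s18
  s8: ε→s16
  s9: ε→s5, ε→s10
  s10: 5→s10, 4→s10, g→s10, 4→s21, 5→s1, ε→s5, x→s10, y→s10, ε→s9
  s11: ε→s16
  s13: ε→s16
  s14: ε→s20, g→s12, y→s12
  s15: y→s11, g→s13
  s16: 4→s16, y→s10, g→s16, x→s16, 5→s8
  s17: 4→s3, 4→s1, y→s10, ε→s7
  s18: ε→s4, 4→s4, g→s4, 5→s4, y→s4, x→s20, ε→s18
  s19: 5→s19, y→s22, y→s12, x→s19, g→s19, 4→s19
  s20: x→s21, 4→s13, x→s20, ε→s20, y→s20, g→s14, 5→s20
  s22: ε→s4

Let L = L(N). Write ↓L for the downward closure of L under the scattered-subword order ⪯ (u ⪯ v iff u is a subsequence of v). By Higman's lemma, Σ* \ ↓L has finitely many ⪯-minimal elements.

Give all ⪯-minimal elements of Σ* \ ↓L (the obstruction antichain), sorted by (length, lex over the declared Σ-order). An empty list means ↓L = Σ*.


min(Σ*\↓L) = [yx4y].

|Q|=23, |F|=6, |δ|=77 (21 ε).
min D↑ (5 st, q0=0, F={4}): 0:5→0,4→0,x→0,y→1,g→0 1:5→1,4→1,x→2,y→1,g→1 2:5→2,4→3,x→2,y→2,g→2 3:5→3,4→3,x→3,y→4,g→3 4:5→4,4→4,x→4,y→4,g→4 (ε-aug+det+¬).
'yx4y': run [17, 16, 12, 9, 6] end={s0,s1,s10,s21,s5,s9} — reject; 4/4 deletions ∈↓L.
1 obstructions.


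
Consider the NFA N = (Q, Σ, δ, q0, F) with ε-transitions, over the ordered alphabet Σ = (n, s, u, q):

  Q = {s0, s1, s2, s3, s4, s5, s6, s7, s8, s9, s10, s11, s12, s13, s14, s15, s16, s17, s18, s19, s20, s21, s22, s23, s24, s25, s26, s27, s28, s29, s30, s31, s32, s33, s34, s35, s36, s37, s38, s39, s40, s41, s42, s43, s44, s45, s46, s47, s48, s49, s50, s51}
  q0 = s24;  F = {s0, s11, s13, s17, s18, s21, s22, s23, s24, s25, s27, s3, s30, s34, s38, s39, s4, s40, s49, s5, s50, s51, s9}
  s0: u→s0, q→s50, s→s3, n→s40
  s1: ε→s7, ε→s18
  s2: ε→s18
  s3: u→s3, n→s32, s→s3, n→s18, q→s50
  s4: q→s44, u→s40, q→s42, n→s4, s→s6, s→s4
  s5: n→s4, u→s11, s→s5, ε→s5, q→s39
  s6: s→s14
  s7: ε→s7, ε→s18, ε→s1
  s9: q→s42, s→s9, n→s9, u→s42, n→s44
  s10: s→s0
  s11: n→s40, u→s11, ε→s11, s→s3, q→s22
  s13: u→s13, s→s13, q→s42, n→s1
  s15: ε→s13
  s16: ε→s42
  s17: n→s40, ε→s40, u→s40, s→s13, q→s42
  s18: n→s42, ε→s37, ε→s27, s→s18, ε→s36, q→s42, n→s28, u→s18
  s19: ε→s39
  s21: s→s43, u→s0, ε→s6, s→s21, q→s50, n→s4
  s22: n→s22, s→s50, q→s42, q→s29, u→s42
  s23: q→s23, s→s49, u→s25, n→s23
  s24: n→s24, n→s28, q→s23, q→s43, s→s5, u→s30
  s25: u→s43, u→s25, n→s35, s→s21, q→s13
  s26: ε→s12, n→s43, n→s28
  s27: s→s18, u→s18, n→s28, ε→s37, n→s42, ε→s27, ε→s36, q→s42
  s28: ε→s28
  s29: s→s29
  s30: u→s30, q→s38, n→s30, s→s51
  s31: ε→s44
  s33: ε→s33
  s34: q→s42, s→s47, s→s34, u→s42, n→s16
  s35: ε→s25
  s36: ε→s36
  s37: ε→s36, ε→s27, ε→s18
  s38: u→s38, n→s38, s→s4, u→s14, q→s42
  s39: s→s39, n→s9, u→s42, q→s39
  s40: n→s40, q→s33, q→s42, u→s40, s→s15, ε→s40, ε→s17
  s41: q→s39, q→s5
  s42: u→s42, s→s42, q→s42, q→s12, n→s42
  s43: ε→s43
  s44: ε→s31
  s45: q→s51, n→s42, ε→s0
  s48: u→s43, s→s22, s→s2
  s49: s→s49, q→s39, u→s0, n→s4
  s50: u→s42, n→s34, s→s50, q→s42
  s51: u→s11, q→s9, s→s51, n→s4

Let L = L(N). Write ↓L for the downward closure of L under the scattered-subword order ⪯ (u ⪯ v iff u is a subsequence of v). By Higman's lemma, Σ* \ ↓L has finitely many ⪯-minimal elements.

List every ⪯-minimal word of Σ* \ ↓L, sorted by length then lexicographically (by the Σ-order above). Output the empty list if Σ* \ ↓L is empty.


|Q|=52, |F|=23, |δ|=156 (33 ε).
min D↑ (22 st, q0=0, F={12}): 0:n→0,s→1,u→2,q→3 1:n→4,s→1,u→5,q→6 2:n→2,s→7,u→2,q→8 3:n→3,s→9,u→10,q→3 4:n→4,s→4,u→11,q→12 5:n→11,s→13,u→5,q→14 6:n→15,s→6,u→12,q→6 7:n→4,s→7,u→5,q→15 8:n→8,s→4,u→8,q→12 9:n→4,s→9,u→16,q→6 10:n→10,s→17,u→10,q→18 11:n→11,s→18,u→11,q→12 12:n→12,s→12,u→12,q→12 13:n→19,s→13,u→13,q→20 14:n→14,s→20,u→12,q→12 15:n→15,s→15,u→12,q→12 16:n→11,s→13,u→16,q→20 17:n→4,s→17,u→16,q→20 18:n→19,s→18,u→18,q→12 19:n→12,s→19,u→19,q→12 20:n→21,s→20,u→12,q→12 21:n→12,s→21,u→12,q→12.
'snq': |S_i|=[42, 36, 27, 6] end={s12,s29,s31,s33,s42,s44} rej; 3/3 deletions ∈↓L.
'squ': |S_i|=[42, 36, 13, 2] end={s12,s42} rej; 3/3 del acc.
'uqq': run [42, 37, 27, 6] end={s12,s29,s31,s33,s42,s44} — reject; 3/3 deletions ∈↓L.
'susnn': run [42, 36, 24, 18, 13, 4] end={s12,s16,s28,s42} — reject; 5/5 del acc.
'quqnn': |S_i|=[42, 37, 31, 17, 12, 4] end={s12,s16,s28,s42} — reject; 5/5 single-dels accept.
5 obstructions.

min(Σ*\↓L) = [snq, squ, uqq, susnn, quqnn].


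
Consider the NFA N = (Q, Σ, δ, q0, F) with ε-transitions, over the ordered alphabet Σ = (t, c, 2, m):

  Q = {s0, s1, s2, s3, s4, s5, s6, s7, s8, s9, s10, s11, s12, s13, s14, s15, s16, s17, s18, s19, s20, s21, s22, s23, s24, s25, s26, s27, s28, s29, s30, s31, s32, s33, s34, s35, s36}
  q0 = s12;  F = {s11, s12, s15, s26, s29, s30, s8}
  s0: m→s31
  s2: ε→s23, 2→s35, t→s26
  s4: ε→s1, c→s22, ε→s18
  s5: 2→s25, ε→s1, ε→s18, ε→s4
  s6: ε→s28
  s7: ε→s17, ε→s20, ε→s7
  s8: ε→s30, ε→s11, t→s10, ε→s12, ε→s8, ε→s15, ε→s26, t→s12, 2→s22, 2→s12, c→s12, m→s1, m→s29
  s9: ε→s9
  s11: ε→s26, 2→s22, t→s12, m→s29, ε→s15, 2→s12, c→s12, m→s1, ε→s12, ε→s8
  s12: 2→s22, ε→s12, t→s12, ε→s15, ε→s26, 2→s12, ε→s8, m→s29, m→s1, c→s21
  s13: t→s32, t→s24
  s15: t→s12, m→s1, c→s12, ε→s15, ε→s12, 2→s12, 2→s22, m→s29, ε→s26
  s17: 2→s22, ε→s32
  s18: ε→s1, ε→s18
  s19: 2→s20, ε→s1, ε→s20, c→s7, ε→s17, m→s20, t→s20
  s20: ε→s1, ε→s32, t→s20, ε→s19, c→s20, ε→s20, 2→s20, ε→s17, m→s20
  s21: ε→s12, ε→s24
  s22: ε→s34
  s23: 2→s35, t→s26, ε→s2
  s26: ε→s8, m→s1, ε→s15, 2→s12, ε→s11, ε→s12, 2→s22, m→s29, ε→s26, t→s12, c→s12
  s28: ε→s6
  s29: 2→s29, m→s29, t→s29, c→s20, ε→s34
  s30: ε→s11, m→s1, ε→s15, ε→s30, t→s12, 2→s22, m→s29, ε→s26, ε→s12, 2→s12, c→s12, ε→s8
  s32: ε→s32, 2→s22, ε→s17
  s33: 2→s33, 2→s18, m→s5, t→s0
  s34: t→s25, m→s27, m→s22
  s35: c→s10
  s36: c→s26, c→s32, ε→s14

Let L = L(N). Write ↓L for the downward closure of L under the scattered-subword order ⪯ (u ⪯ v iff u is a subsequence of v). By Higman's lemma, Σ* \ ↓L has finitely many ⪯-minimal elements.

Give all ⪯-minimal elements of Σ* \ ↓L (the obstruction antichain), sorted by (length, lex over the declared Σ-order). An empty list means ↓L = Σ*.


|Q|=37, |F|=7, |δ|=129 (59 ε).
min D↑ (3 st, q0=0, F={2}): 0:t→0,c→0,2→0,m→1 1:t→1,c→2,2→1,m→1 2:t→2,c→2,2→2,m→2.
'mc': run [20, 11, 10] end={s1,s17,s19,s20,s22,s25,s27,s32,s34,s7} ∉↓L; 2/2 deletions ∈↓L.
1 words, ⪯-incomp.

Antichain: [mc].


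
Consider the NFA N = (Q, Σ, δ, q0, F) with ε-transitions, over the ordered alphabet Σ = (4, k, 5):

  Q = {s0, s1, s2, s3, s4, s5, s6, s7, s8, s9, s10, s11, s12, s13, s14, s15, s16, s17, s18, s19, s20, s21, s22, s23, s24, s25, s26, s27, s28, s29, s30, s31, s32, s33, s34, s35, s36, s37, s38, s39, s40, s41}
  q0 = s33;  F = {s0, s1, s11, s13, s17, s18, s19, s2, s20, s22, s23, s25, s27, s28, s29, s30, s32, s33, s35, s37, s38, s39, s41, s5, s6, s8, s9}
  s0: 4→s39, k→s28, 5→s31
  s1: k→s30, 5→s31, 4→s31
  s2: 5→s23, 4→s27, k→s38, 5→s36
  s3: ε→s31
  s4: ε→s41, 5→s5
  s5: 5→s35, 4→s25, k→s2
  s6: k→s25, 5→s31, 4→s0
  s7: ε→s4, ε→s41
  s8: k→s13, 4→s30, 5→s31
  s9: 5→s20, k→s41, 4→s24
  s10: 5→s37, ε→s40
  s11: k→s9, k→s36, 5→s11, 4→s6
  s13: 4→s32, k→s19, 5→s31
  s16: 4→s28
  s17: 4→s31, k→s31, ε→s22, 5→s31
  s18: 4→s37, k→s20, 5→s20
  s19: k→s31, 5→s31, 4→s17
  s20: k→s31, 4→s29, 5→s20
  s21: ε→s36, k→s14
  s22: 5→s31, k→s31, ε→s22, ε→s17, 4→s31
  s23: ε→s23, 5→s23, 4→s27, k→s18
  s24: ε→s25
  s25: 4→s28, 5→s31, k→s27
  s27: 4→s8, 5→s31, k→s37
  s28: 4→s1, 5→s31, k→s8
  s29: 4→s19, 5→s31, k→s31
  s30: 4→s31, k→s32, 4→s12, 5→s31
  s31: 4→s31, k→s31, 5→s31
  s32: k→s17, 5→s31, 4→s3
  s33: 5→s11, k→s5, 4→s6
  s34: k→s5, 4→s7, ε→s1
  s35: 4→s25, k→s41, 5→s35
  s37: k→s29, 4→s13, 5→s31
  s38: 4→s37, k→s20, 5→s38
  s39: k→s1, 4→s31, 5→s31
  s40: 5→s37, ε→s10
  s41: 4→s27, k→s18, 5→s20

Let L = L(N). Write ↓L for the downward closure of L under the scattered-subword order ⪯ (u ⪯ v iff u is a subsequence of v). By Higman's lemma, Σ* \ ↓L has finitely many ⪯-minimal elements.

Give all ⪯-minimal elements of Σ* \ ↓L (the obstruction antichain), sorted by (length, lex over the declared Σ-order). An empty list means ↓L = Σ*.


min(Σ*\↓L) = [45, 4444, 5k5k, kkkkk].

|Q|=42, |F|=27, |δ|=107 (13 ε).
min D↑ (27 st, q0=0, F={6}): 0:4→1,k→2,5→3 1:4→4,k→5,5→6 2:4→5,k→7,5→8 3:4→1,k→9,5→3 4:4→10,k→11,5→6 5:4→11,k→12,5→6 6:4→6,k→6,5→6 7:4→12,k→13,5→14 8:4→5,k→15,5→8 9:4→5,k→15,5→16 10:4→6,k→17,5→6 11:4→17,k→18,5→6 12:4→18,k→19,5→6 13:4→19,k→16,5→13 14:4→12,k→20,5→14 15:4→12,k→20,5→16 16:4→21,k→6,5→16 17:4→6,k→22,5→6 18:4→22,k→23,5→6 19:4→23,k→21,5→6 20:4→19,k→16,5→16 21:4→24,k→6,5→6 22:4→6,k→25,5→6 23:4→25,k→24,5→6 24:4→26,k→6,5→6 25:4→6,k→26,5→6 26:4→6,k→6,5→6 (ε-aug+det+¬).
'45': N↓-sim [32, 20, 1] end={s31} ∉↓L; 2/2 deletions ∈↓L.
'4444': |S_i|=[32, 20, 14, 9, 3] end={s12,s3,s31} ∉↓L; 4/4 del acc.
'5k5k': N↓-sim [32, 29, 22, 6, 1] end={s31} ∉↓L; 4/4 deletions ∈↓L.
'kkkkk': |S_i|=[32, 27, 20, 12, 6, 1] end={s31} ∉↓L; 5/5 deletions ∈↓L.
4 words, ⪯-incomp.


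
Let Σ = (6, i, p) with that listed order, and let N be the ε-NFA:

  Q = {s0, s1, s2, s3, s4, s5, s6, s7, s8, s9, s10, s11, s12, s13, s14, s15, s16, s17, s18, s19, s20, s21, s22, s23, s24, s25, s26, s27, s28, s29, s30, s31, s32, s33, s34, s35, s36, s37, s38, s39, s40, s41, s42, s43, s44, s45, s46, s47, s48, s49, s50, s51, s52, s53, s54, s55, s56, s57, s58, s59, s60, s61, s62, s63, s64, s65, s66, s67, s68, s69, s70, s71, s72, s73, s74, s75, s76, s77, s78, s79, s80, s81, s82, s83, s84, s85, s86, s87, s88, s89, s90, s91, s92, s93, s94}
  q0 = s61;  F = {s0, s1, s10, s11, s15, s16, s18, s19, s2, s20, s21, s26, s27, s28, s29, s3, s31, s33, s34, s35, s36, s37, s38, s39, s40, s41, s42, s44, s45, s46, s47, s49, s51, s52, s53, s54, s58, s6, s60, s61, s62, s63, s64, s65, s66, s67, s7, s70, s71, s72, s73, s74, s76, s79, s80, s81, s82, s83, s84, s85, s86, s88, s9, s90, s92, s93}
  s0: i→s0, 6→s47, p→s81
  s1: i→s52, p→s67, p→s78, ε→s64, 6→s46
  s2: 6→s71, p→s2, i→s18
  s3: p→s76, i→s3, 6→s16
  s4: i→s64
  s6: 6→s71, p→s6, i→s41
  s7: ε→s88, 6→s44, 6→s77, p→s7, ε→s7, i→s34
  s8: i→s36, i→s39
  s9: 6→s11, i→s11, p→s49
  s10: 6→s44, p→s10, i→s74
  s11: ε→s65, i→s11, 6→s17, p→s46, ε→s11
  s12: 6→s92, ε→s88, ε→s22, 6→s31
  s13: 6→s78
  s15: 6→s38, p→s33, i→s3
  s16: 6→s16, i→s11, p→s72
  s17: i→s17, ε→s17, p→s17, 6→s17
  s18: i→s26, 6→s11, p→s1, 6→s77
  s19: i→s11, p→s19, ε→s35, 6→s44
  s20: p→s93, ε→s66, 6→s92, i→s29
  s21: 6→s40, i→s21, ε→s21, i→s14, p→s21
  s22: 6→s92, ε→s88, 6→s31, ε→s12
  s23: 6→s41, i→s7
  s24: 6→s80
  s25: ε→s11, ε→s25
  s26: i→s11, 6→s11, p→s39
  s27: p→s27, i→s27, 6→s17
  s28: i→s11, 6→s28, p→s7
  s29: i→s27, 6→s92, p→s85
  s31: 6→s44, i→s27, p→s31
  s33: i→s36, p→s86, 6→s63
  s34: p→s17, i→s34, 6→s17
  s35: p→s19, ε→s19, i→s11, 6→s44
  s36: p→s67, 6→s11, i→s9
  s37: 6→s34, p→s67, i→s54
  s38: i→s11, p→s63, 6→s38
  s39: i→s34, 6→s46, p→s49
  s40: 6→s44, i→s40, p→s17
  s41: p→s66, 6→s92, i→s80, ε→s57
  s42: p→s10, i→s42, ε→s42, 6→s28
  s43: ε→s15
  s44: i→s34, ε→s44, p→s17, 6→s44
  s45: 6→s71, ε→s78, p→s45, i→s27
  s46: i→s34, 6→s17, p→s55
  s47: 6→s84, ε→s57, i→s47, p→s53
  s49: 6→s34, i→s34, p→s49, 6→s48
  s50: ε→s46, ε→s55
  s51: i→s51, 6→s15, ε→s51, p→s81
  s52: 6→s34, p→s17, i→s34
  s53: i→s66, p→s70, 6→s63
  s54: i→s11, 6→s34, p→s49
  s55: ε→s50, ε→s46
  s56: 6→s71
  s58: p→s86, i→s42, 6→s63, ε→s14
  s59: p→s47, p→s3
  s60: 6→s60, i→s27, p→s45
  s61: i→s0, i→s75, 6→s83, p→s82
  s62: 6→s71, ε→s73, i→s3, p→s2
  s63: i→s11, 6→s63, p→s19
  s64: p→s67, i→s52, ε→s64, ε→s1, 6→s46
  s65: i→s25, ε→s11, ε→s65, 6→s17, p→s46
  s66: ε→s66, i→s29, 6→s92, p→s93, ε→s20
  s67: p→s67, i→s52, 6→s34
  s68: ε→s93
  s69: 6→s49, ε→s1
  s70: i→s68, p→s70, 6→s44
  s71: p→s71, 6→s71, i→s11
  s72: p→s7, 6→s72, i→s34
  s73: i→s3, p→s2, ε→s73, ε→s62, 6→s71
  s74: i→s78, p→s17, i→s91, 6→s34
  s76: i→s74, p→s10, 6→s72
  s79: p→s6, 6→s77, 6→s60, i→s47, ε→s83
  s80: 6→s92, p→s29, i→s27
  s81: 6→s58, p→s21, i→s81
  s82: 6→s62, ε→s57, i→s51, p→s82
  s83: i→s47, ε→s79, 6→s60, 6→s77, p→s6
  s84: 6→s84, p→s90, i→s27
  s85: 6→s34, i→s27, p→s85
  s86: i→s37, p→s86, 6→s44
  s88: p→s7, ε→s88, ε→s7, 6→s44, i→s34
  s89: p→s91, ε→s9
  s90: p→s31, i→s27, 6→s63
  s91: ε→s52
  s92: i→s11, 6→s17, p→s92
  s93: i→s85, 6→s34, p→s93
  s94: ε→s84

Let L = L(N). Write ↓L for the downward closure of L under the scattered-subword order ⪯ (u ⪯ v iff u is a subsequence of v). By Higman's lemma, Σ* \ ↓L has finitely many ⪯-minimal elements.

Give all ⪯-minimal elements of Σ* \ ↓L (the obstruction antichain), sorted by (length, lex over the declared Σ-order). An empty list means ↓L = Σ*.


Antichain: [66i6, 6pi66, ipp6p, 6piii6, p6ipip].

|Q|=95, |F|=66, |δ|=273 (47 ε).
min D↑ (60 st, q0=0, F={21}): 0:6→1,i→2,p→3 1:6→4,i→5,p→6 2:6→5,i→2,p→7 3:6→8,i→9,p→3 4:6→4,i→10,p→11 5:6→12,i→5,p→13 6:6→14,i→15,p→6 7:6→16,i→7,p→17 8:6→14,i→18,p→19 9:6→20,i→9,p→7 10:6→21,i→10,p→10 11:6→14,i→10,p→11 12:6→12,i→10,p→22 13:6→23,i→24,p→25 14:6→14,i→26,p→14 15:6→27,i→28,p→24 16:6→23,i→29,p→30 17:6→31,i→17,p→17 18:6→32,i→18,p→33 19:6→14,i→34,p→19 20:6→35,i→18,p→36 21:6→21,i→21,p→21 22:6→23,i→10,p→37 23:6→23,i→26,p→38 24:6→27,i→39,p→40 25:6→41,i→40,p→25 26:6→21,i→26,p→42 27:6→21,i→26,p→27 28:6→27,i→10,p→39 29:6→43,i→29,p→44 30:6→41,i→45,p→30 31:6→41,i→31,p→21 32:6→32,i→26,p→46 33:6→46,i→47,p→44 34:6→26,i→48,p→49 35:6→35,i→26,p→23 36:6→23,i→50,p→30 37:6→41,i→10,p→37 38:6→41,i→26,p→38 39:6→27,i→10,p→51 40:6→52,i→51,p→40 41:6→41,i→52,p→21 42:6→21,i→52,p→42 43:6→43,i→26,p→53 44:6→41,i→47,p→44 45:6→52,i→54,p→55 46:6→46,i→52,p→53 47:6→52,i→56,p→21 48:6→26,i→26,p→57 49:6→42,i→56,p→55 50:6→26,i→58,p→55 51:6→52,i→10,p→51 52:6→21,i→52,p→21 53:6→41,i→52,p→53 54:6→52,i→26,p→59 55:6→52,i→56,p→55 56:6→52,i→52,p→21 57:6→42,i→52,p→59 58:6→26,i→26,p→59 59:6→52,i→52,p→59 (ε-aug+det+¬).
'66i6': N↓-sim [78, 71, 29, 9, 1] end={s17} ∉↓L; 4/4 deletions ∈↓L.
'6pi66': |S_i|=[78, 71, 55, 36, 11, 1] end={s17} rej; 5/5 single-dels accept.
'ipp6p': |S_i|=[78, 67, 53, 35, 6, 1] end={s17} — reject; 5/5 deletions ∈↓L.
'6piii6': |S_i|=[78, 71, 55, 36, 22, 9, 1] end={s17} — reject; 6/6 del acc.
'p6ipip': run [78, 70, 50, 36, 22, 6, 1] end={s17} — reject; 6/6 deletions ∈↓L.
5 minimals (antichain).
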